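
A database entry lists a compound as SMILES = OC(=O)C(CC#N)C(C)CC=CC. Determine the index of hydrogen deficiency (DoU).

Degree of unsaturation = (number of rings) + (number of π bonds).
Ring closures in the SMILES: 0.
π bonds: 2 double bonds (each 1 DoU), 1 triple bond (each 2 DoU) → 4 DoU from unsaturation.
Total DoU = 0 + 4 = 4.

4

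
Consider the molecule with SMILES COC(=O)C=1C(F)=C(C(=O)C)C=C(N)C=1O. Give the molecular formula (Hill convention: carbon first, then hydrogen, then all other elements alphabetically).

Walk through each heavy atom and fill implicit hydrogens from standard valence (C 4, N 3, O 2, S 2, halogen 1):
  atom 1: C, bond orders sum to 1 (valence 4) → 3 H
  atom 2: O, bond orders sum to 2 (valence 2) → 0 H
  atom 3: C, bond orders sum to 4 (valence 4) → 0 H
  atom 4: O, bond orders sum to 2 (valence 2) → 0 H
  atom 5: C, bond orders sum to 4 (valence 4) → 0 H
  atom 6: C, bond orders sum to 4 (valence 4) → 0 H
  atom 7: F (halogen, monovalent) → 0 H
  atom 8: C, bond orders sum to 4 (valence 4) → 0 H
  atom 9: C, bond orders sum to 4 (valence 4) → 0 H
  atom 10: O, bond orders sum to 2 (valence 2) → 0 H
  atom 11: C, bond orders sum to 1 (valence 4) → 3 H
  atom 12: C, bond orders sum to 3 (valence 4) → 1 H
  atom 13: C, bond orders sum to 4 (valence 4) → 0 H
  atom 14: N, bond orders sum to 1 (valence 3) → 2 H
  atom 15: C, bond orders sum to 4 (valence 4) → 0 H
  atom 16: O, bond orders sum to 1 (valence 2) → 1 H
Totals → C:10, H:10, F:1, N:1, O:4.

C10H10FNO4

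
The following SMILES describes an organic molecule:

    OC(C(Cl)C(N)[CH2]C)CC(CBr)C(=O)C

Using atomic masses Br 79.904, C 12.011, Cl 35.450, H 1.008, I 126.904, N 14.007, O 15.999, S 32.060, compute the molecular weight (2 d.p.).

First, the molecular formula is C10H19BrClNO2 (counting implicit H from valence).
  Br: 1 × 79.904 = 79.904
  C: 10 × 12.011 = 120.110
  Cl: 1 × 35.450 = 35.450
  H: 19 × 1.008 = 19.152
  N: 1 × 14.007 = 14.007
  O: 2 × 15.999 = 31.998
Sum: 1×79.904 + 10×12.011 + 1×35.450 + 19×1.008 + 1×14.007 + 2×15.999 = 300.621 → 300.62 g/mol.

300.62 g/mol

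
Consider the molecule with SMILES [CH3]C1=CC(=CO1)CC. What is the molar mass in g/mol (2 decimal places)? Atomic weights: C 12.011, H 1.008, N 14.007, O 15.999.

First, the molecular formula is C7H10O (counting implicit H from valence).
  C: 7 × 12.011 = 84.077
  H: 10 × 1.008 = 10.080
  O: 1 × 15.999 = 15.999
Sum: 7×12.011 + 10×1.008 + 1×15.999 = 110.156 → 110.16 g/mol.

110.16 g/mol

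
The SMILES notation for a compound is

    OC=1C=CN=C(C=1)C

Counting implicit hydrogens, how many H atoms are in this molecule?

Walk through each heavy atom and fill implicit hydrogens from standard valence (C 4, N 3, O 2, S 2, halogen 1):
  atom 1: O, bond orders sum to 1 (valence 2) → 1 H
  atom 2: C, bond orders sum to 4 (valence 4) → 0 H
  atom 3: C, bond orders sum to 3 (valence 4) → 1 H
  atom 4: C, bond orders sum to 3 (valence 4) → 1 H
  atom 5: N, bond orders sum to 3 (valence 3) → 0 H
  atom 6: C, bond orders sum to 4 (valence 4) → 0 H
  atom 7: C, bond orders sum to 3 (valence 4) → 1 H
  atom 8: C, bond orders sum to 1 (valence 4) → 3 H
Total hydrogens: 7.

7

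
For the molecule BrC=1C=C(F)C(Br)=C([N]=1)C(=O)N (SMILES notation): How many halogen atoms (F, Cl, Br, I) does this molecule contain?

Halogen atoms appear at heavy-atom positions 1, 5, 7 (2×Br, 1×F).
Other groups present: 1 amide.
Halogen count: 3.

3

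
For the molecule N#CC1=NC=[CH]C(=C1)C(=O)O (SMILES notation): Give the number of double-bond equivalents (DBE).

7

Molecular formula: C7H4N2O2.
DoU = (2C + 2 + N − H − X) / 2, where X is the halogen count and O/S are ignored.
    = (2·7 + 2 + 2 − 4 − 0) / 2 = 14 / 2 = 7.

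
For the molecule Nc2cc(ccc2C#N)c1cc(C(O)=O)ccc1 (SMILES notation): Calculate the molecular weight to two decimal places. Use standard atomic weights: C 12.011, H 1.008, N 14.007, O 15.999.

238.25 g/mol

First, the molecular formula is C14H10N2O2 (counting implicit H from valence).
  C: 14 × 12.011 = 168.154
  H: 10 × 1.008 = 10.080
  N: 2 × 14.007 = 28.014
  O: 2 × 15.999 = 31.998
Sum: 14×12.011 + 10×1.008 + 2×14.007 + 2×15.999 = 238.246 → 238.25 g/mol.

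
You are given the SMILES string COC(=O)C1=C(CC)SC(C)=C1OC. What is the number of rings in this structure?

In SMILES, each pair of matching ring-closure digits denotes one ring-closing bond; the number of such bonds equals the number of independent rings.
Ring-closure bonds here: 1.

1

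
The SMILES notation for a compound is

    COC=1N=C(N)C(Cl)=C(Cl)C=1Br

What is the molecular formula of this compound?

Walk through each heavy atom and fill implicit hydrogens from standard valence (C 4, N 3, O 2, S 2, halogen 1):
  atom 1: C, bond orders sum to 1 (valence 4) → 3 H
  atom 2: O, bond orders sum to 2 (valence 2) → 0 H
  atom 3: C, bond orders sum to 4 (valence 4) → 0 H
  atom 4: N, bond orders sum to 3 (valence 3) → 0 H
  atom 5: C, bond orders sum to 4 (valence 4) → 0 H
  atom 6: N, bond orders sum to 1 (valence 3) → 2 H
  atom 7: C, bond orders sum to 4 (valence 4) → 0 H
  atom 8: Cl (halogen, monovalent) → 0 H
  atom 9: C, bond orders sum to 4 (valence 4) → 0 H
  atom 10: Cl (halogen, monovalent) → 0 H
  atom 11: C, bond orders sum to 4 (valence 4) → 0 H
  atom 12: Br (halogen, monovalent) → 0 H
Totals → C:6, H:5, Br:1, Cl:2, N:2, O:1.

C6H5BrCl2N2O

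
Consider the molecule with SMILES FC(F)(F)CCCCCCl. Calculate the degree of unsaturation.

0

Degree of unsaturation = (number of rings) + (number of π bonds).
Ring closures in the SMILES: 0.
π bonds: none → 0 DoU from unsaturation.
Total DoU = 0 + 0 = 0.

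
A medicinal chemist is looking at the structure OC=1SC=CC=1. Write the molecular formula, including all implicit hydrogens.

Walk through each heavy atom and fill implicit hydrogens from standard valence (C 4, N 3, O 2, S 2, halogen 1):
  atom 1: O, bond orders sum to 1 (valence 2) → 1 H
  atom 2: C, bond orders sum to 4 (valence 4) → 0 H
  atom 3: S, bond orders sum to 2 (valence 2) → 0 H
  atom 4: C, bond orders sum to 3 (valence 4) → 1 H
  atom 5: C, bond orders sum to 3 (valence 4) → 1 H
  atom 6: C, bond orders sum to 3 (valence 4) → 1 H
Totals → C:4, H:4, O:1, S:1.

C4H4OS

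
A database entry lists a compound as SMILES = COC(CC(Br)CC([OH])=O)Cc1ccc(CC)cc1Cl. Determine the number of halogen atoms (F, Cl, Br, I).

Halogen atoms appear at heavy-atom positions 6, 20 (1×Br, 1×Cl).
Other groups present: 1 carboxylic acid, 1 ether.
Halogen count: 2.

2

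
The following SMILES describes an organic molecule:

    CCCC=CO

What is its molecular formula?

C5H10O

Walk through each heavy atom and fill implicit hydrogens from standard valence (C 4, N 3, O 2, S 2, halogen 1):
  atom 1: C, bond orders sum to 1 (valence 4) → 3 H
  atom 2: C, bond orders sum to 2 (valence 4) → 2 H
  atom 3: C, bond orders sum to 2 (valence 4) → 2 H
  atom 4: C, bond orders sum to 3 (valence 4) → 1 H
  atom 5: C, bond orders sum to 3 (valence 4) → 1 H
  atom 6: O, bond orders sum to 1 (valence 2) → 1 H
Totals → C:5, H:10, O:1.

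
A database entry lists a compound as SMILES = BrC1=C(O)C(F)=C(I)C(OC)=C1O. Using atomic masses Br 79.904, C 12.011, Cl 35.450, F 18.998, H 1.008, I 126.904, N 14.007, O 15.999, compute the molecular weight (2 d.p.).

362.92 g/mol

First, the molecular formula is C7H5BrFIO3 (counting implicit H from valence).
  Br: 1 × 79.904 = 79.904
  C: 7 × 12.011 = 84.077
  F: 1 × 18.998 = 18.998
  H: 5 × 1.008 = 5.040
  I: 1 × 126.904 = 126.904
  O: 3 × 15.999 = 47.997
Sum: 1×79.904 + 7×12.011 + 1×18.998 + 5×1.008 + 1×126.904 + 3×15.999 = 362.920 → 362.92 g/mol.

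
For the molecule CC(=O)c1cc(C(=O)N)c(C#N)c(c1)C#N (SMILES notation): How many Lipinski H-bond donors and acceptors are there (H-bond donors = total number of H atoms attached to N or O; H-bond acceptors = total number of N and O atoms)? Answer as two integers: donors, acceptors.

Donors: find every N or O and count the H atoms it carries.
  atom 3 (O): bond orders sum to 2 → 0 H
  atom 8 (O): bond orders sum to 2 → 0 H
  atom 9 (N): bond orders sum to 1 → 2 H
  atom 12 (N): bond orders sum to 3 → 0 H
  atom 16 (N): bond orders sum to 3 → 0 H
Lipinski HBD = 2.
Acceptors: N atoms = 3, O atoms = 2 → HBA = 5.

2, 5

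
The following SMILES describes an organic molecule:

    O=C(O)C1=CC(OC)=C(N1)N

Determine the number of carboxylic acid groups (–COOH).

1

The carboxylic acid motif appears at heavy-atom position 2 in the SMILES.
Other groups present: 1 ether, 1 primary amine.
Carboxylic acid count: 1.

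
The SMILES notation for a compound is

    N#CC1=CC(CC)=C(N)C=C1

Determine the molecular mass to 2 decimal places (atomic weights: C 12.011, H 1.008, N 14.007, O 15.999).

First, the molecular formula is C9H10N2 (counting implicit H from valence).
  C: 9 × 12.011 = 108.099
  H: 10 × 1.008 = 10.080
  N: 2 × 14.007 = 28.014
Sum: 9×12.011 + 10×1.008 + 2×14.007 = 146.193 → 146.19 g/mol.

146.19 g/mol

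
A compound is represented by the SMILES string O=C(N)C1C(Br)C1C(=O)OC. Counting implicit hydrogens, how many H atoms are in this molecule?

Walk through each heavy atom and fill implicit hydrogens from standard valence (C 4, N 3, O 2, S 2, halogen 1):
  atom 1: O, bond orders sum to 2 (valence 2) → 0 H
  atom 2: C, bond orders sum to 4 (valence 4) → 0 H
  atom 3: N, bond orders sum to 1 (valence 3) → 2 H
  atom 4: C, bond orders sum to 3 (valence 4) → 1 H
  atom 5: C, bond orders sum to 3 (valence 4) → 1 H
  atom 6: Br (halogen, monovalent) → 0 H
  atom 7: C, bond orders sum to 3 (valence 4) → 1 H
  atom 8: C, bond orders sum to 4 (valence 4) → 0 H
  atom 9: O, bond orders sum to 2 (valence 2) → 0 H
  atom 10: O, bond orders sum to 2 (valence 2) → 0 H
  atom 11: C, bond orders sum to 1 (valence 4) → 3 H
Total hydrogens: 8.

8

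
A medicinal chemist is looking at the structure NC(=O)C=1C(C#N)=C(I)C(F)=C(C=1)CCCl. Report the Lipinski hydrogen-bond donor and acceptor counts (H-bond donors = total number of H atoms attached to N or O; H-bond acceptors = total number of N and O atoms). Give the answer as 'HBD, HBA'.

Donors: find every N or O and count the H atoms it carries.
  atom 1 (N): bond orders sum to 1 → 2 H
  atom 3 (O): bond orders sum to 2 → 0 H
  atom 7 (N): bond orders sum to 3 → 0 H
Lipinski HBD = 2.
Acceptors: N atoms = 2, O atoms = 1 → HBA = 3.

2, 3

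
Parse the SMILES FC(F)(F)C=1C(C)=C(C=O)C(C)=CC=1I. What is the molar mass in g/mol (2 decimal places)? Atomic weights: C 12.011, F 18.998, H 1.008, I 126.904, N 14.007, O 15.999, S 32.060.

328.07 g/mol

First, the molecular formula is C10H8F3IO (counting implicit H from valence).
  C: 10 × 12.011 = 120.110
  F: 3 × 18.998 = 56.994
  H: 8 × 1.008 = 8.064
  I: 1 × 126.904 = 126.904
  O: 1 × 15.999 = 15.999
Sum: 10×12.011 + 3×18.998 + 8×1.008 + 1×126.904 + 1×15.999 = 328.071 → 328.07 g/mol.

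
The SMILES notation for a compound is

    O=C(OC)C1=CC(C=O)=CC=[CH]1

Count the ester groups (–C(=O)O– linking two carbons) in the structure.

The ester motif appears at heavy-atom position 2 in the SMILES.
Other groups present: 1 aldehyde.
Ester count: 1.

1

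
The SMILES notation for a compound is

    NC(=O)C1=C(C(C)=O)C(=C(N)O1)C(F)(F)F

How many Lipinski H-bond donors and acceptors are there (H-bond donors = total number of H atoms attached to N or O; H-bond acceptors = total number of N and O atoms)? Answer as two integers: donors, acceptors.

Donors: find every N or O and count the H atoms it carries.
  atom 1 (N): bond orders sum to 1 → 2 H
  atom 3 (O): bond orders sum to 2 → 0 H
  atom 8 (O): bond orders sum to 2 → 0 H
  atom 11 (N): bond orders sum to 1 → 2 H
  atom 12 (O): bond orders sum to 2 → 0 H
Lipinski HBD = 4.
Acceptors: N atoms = 2, O atoms = 3 → HBA = 5.

4, 5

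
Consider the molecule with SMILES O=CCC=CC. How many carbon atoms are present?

Count every carbon token in the SMILES (each C, including those in ring-closure positions and inside branches).
Carbon count: 5.

5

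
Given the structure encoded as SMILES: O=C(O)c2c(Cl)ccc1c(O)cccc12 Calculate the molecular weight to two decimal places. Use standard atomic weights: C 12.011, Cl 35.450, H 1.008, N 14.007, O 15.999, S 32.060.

First, the molecular formula is C11H7ClO3 (counting implicit H from valence).
  C: 11 × 12.011 = 132.121
  Cl: 1 × 35.450 = 35.450
  H: 7 × 1.008 = 7.056
  O: 3 × 15.999 = 47.997
Sum: 11×12.011 + 1×35.450 + 7×1.008 + 3×15.999 = 222.624 → 222.62 g/mol.

222.62 g/mol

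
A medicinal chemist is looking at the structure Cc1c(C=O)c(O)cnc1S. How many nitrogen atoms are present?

Scan the SMILES for N atoms (remember two-letter symbols like Cl and Br are single atoms).
Nitrogen count: 1.

1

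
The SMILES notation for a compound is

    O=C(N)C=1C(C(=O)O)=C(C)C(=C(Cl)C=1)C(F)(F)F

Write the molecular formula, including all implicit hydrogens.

C10H7ClF3NO3

Walk through each heavy atom and fill implicit hydrogens from standard valence (C 4, N 3, O 2, S 2, halogen 1):
  atom 1: O, bond orders sum to 2 (valence 2) → 0 H
  atom 2: C, bond orders sum to 4 (valence 4) → 0 H
  atom 3: N, bond orders sum to 1 (valence 3) → 2 H
  atom 4: C, bond orders sum to 4 (valence 4) → 0 H
  atom 5: C, bond orders sum to 4 (valence 4) → 0 H
  atom 6: C, bond orders sum to 4 (valence 4) → 0 H
  atom 7: O, bond orders sum to 2 (valence 2) → 0 H
  atom 8: O, bond orders sum to 1 (valence 2) → 1 H
  atom 9: C, bond orders sum to 4 (valence 4) → 0 H
  atom 10: C, bond orders sum to 1 (valence 4) → 3 H
  atom 11: C, bond orders sum to 4 (valence 4) → 0 H
  atom 12: C, bond orders sum to 4 (valence 4) → 0 H
  atom 13: Cl (halogen, monovalent) → 0 H
  atom 14: C, bond orders sum to 3 (valence 4) → 1 H
  atom 15: C, bond orders sum to 4 (valence 4) → 0 H
  atom 16: F (halogen, monovalent) → 0 H
  atom 17: F (halogen, monovalent) → 0 H
  atom 18: F (halogen, monovalent) → 0 H
Totals → C:10, H:7, Cl:1, F:3, N:1, O:3.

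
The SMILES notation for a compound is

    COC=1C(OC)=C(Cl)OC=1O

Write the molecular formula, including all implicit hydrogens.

Walk through each heavy atom and fill implicit hydrogens from standard valence (C 4, N 3, O 2, S 2, halogen 1):
  atom 1: C, bond orders sum to 1 (valence 4) → 3 H
  atom 2: O, bond orders sum to 2 (valence 2) → 0 H
  atom 3: C, bond orders sum to 4 (valence 4) → 0 H
  atom 4: C, bond orders sum to 4 (valence 4) → 0 H
  atom 5: O, bond orders sum to 2 (valence 2) → 0 H
  atom 6: C, bond orders sum to 1 (valence 4) → 3 H
  atom 7: C, bond orders sum to 4 (valence 4) → 0 H
  atom 8: Cl (halogen, monovalent) → 0 H
  atom 9: O, bond orders sum to 2 (valence 2) → 0 H
  atom 10: C, bond orders sum to 4 (valence 4) → 0 H
  atom 11: O, bond orders sum to 1 (valence 2) → 1 H
Totals → C:6, H:7, Cl:1, O:4.

C6H7ClO4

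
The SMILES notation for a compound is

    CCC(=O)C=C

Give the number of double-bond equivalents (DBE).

2

Degree of unsaturation = (number of rings) + (number of π bonds).
Ring closures in the SMILES: 0.
π bonds: 2 double bonds (each 1 DoU) → 2 DoU from unsaturation.
Total DoU = 0 + 2 = 2.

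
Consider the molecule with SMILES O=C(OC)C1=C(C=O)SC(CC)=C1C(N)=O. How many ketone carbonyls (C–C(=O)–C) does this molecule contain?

0

Scan the SMILES for the ketone motif — none present.
Groups that are present: 1 aldehyde, 1 amide, 1 ester.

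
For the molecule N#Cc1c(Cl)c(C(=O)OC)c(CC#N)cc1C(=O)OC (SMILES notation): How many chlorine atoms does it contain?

1

Scan the SMILES for Cl atoms (remember two-letter symbols like Cl and Br are single atoms).
Chlorine count: 1.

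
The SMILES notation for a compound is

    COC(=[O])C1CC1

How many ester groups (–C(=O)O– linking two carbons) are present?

1

The ester motif appears at heavy-atom position 3 in the SMILES.
Ester count: 1.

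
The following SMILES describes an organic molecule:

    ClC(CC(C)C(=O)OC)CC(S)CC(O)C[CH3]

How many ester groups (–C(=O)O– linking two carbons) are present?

1

The ester motif appears at heavy-atom position 6 in the SMILES.
Other groups present: 1 hydroxyl, 1 thiol.
Ester count: 1.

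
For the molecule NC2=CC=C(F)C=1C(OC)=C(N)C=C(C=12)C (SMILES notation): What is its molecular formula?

Walk through each heavy atom and fill implicit hydrogens from standard valence (C 4, N 3, O 2, S 2, halogen 1):
  atom 1: N, bond orders sum to 1 (valence 3) → 2 H
  atom 2: C, bond orders sum to 4 (valence 4) → 0 H
  atom 3: C, bond orders sum to 3 (valence 4) → 1 H
  atom 4: C, bond orders sum to 3 (valence 4) → 1 H
  atom 5: C, bond orders sum to 4 (valence 4) → 0 H
  atom 6: F (halogen, monovalent) → 0 H
  atom 7: C, bond orders sum to 4 (valence 4) → 0 H
  atom 8: C, bond orders sum to 4 (valence 4) → 0 H
  atom 9: O, bond orders sum to 2 (valence 2) → 0 H
  atom 10: C, bond orders sum to 1 (valence 4) → 3 H
  atom 11: C, bond orders sum to 4 (valence 4) → 0 H
  atom 12: N, bond orders sum to 1 (valence 3) → 2 H
  atom 13: C, bond orders sum to 3 (valence 4) → 1 H
  atom 14: C, bond orders sum to 4 (valence 4) → 0 H
  atom 15: C, bond orders sum to 4 (valence 4) → 0 H
  atom 16: C, bond orders sum to 1 (valence 4) → 3 H
Totals → C:12, H:13, F:1, N:2, O:1.

C12H13FN2O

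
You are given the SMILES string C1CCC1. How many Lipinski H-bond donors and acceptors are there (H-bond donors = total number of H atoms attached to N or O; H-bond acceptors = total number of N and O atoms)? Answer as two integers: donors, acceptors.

Donors: find every N or O and count the H atoms it carries.
  (no N or O atoms present)
Lipinski HBD = 0.
Acceptors: N atoms = 0, O atoms = 0 → HBA = 0.

0, 0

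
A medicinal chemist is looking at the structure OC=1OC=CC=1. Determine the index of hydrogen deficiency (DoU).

3

Molecular formula: C4H4O2.
DoU = (2C + 2 + N − H − X) / 2, where X is the halogen count and O/S are ignored.
    = (2·4 + 2 + 0 − 4 − 0) / 2 = 6 / 2 = 3.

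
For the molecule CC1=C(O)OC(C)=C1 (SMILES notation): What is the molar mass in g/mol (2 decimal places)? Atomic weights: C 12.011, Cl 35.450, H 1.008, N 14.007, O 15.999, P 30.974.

112.13 g/mol

First, the molecular formula is C6H8O2 (counting implicit H from valence).
  C: 6 × 12.011 = 72.066
  H: 8 × 1.008 = 8.064
  O: 2 × 15.999 = 31.998
Sum: 6×12.011 + 8×1.008 + 2×15.999 = 112.128 → 112.13 g/mol.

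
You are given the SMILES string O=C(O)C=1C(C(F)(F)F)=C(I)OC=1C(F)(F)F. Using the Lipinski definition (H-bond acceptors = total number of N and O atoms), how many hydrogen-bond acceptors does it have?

3

N atoms: 0; O atoms: 3.
Lipinski HBA = 0 + 3 = 3.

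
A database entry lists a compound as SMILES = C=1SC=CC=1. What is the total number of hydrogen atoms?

4

Walk through each heavy atom and fill implicit hydrogens from standard valence (C 4, N 3, O 2, S 2, halogen 1):
  atom 1: C, bond orders sum to 3 (valence 4) → 1 H
  atom 2: S, bond orders sum to 2 (valence 2) → 0 H
  atom 3: C, bond orders sum to 3 (valence 4) → 1 H
  atom 4: C, bond orders sum to 3 (valence 4) → 1 H
  atom 5: C, bond orders sum to 3 (valence 4) → 1 H
Total hydrogens: 4.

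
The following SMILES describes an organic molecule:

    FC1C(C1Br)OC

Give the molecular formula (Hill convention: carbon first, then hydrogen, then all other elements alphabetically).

Walk through each heavy atom and fill implicit hydrogens from standard valence (C 4, N 3, O 2, S 2, halogen 1):
  atom 1: F (halogen, monovalent) → 0 H
  atom 2: C, bond orders sum to 3 (valence 4) → 1 H
  atom 3: C, bond orders sum to 3 (valence 4) → 1 H
  atom 4: C, bond orders sum to 3 (valence 4) → 1 H
  atom 5: Br (halogen, monovalent) → 0 H
  atom 6: O, bond orders sum to 2 (valence 2) → 0 H
  atom 7: C, bond orders sum to 1 (valence 4) → 3 H
Totals → C:4, H:6, Br:1, F:1, O:1.
In Hill order: C4H6BrFO.

C4H6BrFO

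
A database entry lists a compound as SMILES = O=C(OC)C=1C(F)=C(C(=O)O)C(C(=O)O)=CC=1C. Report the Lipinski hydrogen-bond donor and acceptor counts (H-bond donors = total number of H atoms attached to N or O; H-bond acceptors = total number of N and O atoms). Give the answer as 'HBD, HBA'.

Donors: find every N or O and count the H atoms it carries.
  atom 1 (O): bond orders sum to 2 → 0 H
  atom 3 (O): bond orders sum to 2 → 0 H
  atom 10 (O): bond orders sum to 2 → 0 H
  atom 11 (O): bond orders sum to 1 → 1 H
  atom 14 (O): bond orders sum to 2 → 0 H
  atom 15 (O): bond orders sum to 1 → 1 H
Lipinski HBD = 2.
Acceptors: N atoms = 0, O atoms = 6 → HBA = 6.

2, 6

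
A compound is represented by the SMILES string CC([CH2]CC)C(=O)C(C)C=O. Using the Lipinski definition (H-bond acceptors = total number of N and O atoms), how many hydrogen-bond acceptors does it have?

N atoms: 0; O atoms: 2.
Lipinski HBA = 0 + 2 = 2.

2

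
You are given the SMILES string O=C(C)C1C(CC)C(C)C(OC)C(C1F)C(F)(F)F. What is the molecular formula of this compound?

Walk through each heavy atom and fill implicit hydrogens from standard valence (C 4, N 3, O 2, S 2, halogen 1):
  atom 1: O, bond orders sum to 2 (valence 2) → 0 H
  atom 2: C, bond orders sum to 4 (valence 4) → 0 H
  atom 3: C, bond orders sum to 1 (valence 4) → 3 H
  atom 4: C, bond orders sum to 3 (valence 4) → 1 H
  atom 5: C, bond orders sum to 3 (valence 4) → 1 H
  atom 6: C, bond orders sum to 2 (valence 4) → 2 H
  atom 7: C, bond orders sum to 1 (valence 4) → 3 H
  atom 8: C, bond orders sum to 3 (valence 4) → 1 H
  atom 9: C, bond orders sum to 1 (valence 4) → 3 H
  atom 10: C, bond orders sum to 3 (valence 4) → 1 H
  atom 11: O, bond orders sum to 2 (valence 2) → 0 H
  atom 12: C, bond orders sum to 1 (valence 4) → 3 H
  atom 13: C, bond orders sum to 3 (valence 4) → 1 H
  atom 14: C, bond orders sum to 3 (valence 4) → 1 H
  atom 15: F (halogen, monovalent) → 0 H
  atom 16: C, bond orders sum to 4 (valence 4) → 0 H
  atom 17: F (halogen, monovalent) → 0 H
  atom 18: F (halogen, monovalent) → 0 H
  atom 19: F (halogen, monovalent) → 0 H
Totals → C:13, H:20, F:4, O:2.
In Hill order: C13H20F4O2.

C13H20F4O2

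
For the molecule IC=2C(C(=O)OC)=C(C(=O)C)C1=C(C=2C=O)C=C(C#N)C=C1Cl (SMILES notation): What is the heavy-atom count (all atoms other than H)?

23

Every atom symbol written in the SMILES (organic subset) is one heavy atom; implicit H are not written.
Heavy atoms by element → C:16, Cl:1, I:1, N:1, O:4.
Total: 23.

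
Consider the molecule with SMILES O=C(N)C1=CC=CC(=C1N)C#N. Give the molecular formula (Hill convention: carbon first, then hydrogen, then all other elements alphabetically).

Walk through each heavy atom and fill implicit hydrogens from standard valence (C 4, N 3, O 2, S 2, halogen 1):
  atom 1: O, bond orders sum to 2 (valence 2) → 0 H
  atom 2: C, bond orders sum to 4 (valence 4) → 0 H
  atom 3: N, bond orders sum to 1 (valence 3) → 2 H
  atom 4: C, bond orders sum to 4 (valence 4) → 0 H
  atom 5: C, bond orders sum to 3 (valence 4) → 1 H
  atom 6: C, bond orders sum to 3 (valence 4) → 1 H
  atom 7: C, bond orders sum to 3 (valence 4) → 1 H
  atom 8: C, bond orders sum to 4 (valence 4) → 0 H
  atom 9: C, bond orders sum to 4 (valence 4) → 0 H
  atom 10: N, bond orders sum to 1 (valence 3) → 2 H
  atom 11: C, bond orders sum to 4 (valence 4) → 0 H
  atom 12: N, bond orders sum to 3 (valence 3) → 0 H
Totals → C:8, H:7, N:3, O:1.

C8H7N3O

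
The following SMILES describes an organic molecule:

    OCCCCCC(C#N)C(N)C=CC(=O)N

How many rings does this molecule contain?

In SMILES, each pair of matching ring-closure digits denotes one ring-closing bond; the number of such bonds equals the number of independent rings.
Ring-closure bonds here: 0.

0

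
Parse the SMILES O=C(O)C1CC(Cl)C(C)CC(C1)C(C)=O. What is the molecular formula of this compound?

C11H17ClO3

Walk through each heavy atom and fill implicit hydrogens from standard valence (C 4, N 3, O 2, S 2, halogen 1):
  atom 1: O, bond orders sum to 2 (valence 2) → 0 H
  atom 2: C, bond orders sum to 4 (valence 4) → 0 H
  atom 3: O, bond orders sum to 1 (valence 2) → 1 H
  atom 4: C, bond orders sum to 3 (valence 4) → 1 H
  atom 5: C, bond orders sum to 2 (valence 4) → 2 H
  atom 6: C, bond orders sum to 3 (valence 4) → 1 H
  atom 7: Cl (halogen, monovalent) → 0 H
  atom 8: C, bond orders sum to 3 (valence 4) → 1 H
  atom 9: C, bond orders sum to 1 (valence 4) → 3 H
  atom 10: C, bond orders sum to 2 (valence 4) → 2 H
  atom 11: C, bond orders sum to 3 (valence 4) → 1 H
  atom 12: C, bond orders sum to 2 (valence 4) → 2 H
  atom 13: C, bond orders sum to 4 (valence 4) → 0 H
  atom 14: C, bond orders sum to 1 (valence 4) → 3 H
  atom 15: O, bond orders sum to 2 (valence 2) → 0 H
Totals → C:11, H:17, Cl:1, O:3.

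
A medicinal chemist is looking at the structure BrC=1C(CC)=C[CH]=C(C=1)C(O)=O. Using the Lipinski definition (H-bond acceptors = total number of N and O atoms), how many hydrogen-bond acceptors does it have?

2

N atoms: 0; O atoms: 2.
Lipinski HBA = 0 + 2 = 2.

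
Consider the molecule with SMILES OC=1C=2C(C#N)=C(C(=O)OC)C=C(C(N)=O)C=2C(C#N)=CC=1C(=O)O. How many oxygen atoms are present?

6

Scan the SMILES for O atoms (remember two-letter symbols like Cl and Br are single atoms).
Oxygen count: 6.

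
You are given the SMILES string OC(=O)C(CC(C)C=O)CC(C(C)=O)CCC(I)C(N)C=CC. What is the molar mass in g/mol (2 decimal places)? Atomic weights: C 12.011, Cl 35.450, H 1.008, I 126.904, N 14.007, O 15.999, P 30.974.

First, the molecular formula is C17H28INO4 (counting implicit H from valence).
  C: 17 × 12.011 = 204.187
  H: 28 × 1.008 = 28.224
  I: 1 × 126.904 = 126.904
  N: 1 × 14.007 = 14.007
  O: 4 × 15.999 = 63.996
Sum: 17×12.011 + 28×1.008 + 1×126.904 + 1×14.007 + 4×15.999 = 437.318 → 437.32 g/mol.

437.32 g/mol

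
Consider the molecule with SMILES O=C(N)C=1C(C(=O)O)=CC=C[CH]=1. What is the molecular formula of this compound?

C8H7NO3

Walk through each heavy atom and fill implicit hydrogens from standard valence (C 4, N 3, O 2, S 2, halogen 1):
  atom 1: O, bond orders sum to 2 (valence 2) → 0 H
  atom 2: C, bond orders sum to 4 (valence 4) → 0 H
  atom 3: N, bond orders sum to 1 (valence 3) → 2 H
  atom 4: C, bond orders sum to 4 (valence 4) → 0 H
  atom 5: C, bond orders sum to 4 (valence 4) → 0 H
  atom 6: C, bond orders sum to 4 (valence 4) → 0 H
  atom 7: O, bond orders sum to 2 (valence 2) → 0 H
  atom 8: O, bond orders sum to 1 (valence 2) → 1 H
  atom 9: C, bond orders sum to 3 (valence 4) → 1 H
  atom 10: C, bond orders sum to 3 (valence 4) → 1 H
  atom 11: C, bond orders sum to 3 (valence 4) → 1 H
  atom 12: C with explicit H count 1
Totals → C:8, H:7, N:1, O:3.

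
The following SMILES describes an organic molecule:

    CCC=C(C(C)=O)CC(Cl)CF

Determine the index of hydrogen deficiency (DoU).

Molecular formula: C9H14ClFO.
DoU = (2C + 2 + N − H − X) / 2, where X is the halogen count and O/S are ignored.
    = (2·9 + 2 + 0 − 14 − 2) / 2 = 4 / 2 = 2.

2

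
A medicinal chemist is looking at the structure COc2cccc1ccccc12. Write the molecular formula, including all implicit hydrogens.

C11H10O

Walk through each heavy atom and fill implicit hydrogens from standard valence (C 4, N 3, O 2, S 2, halogen 1); for lowercase aromatic atoms, an aromatic c carries 1 H when it has two neighbours and 0 H with three, and aromatic n carries 0 H:
  atom 1: C, bond orders sum to 1 (valence 4) → 3 H
  atom 2: O, bond orders sum to 2 (valence 2) → 0 H
  atom 3: aromatic c, 3 neighbours → 0 H
  atom 4: aromatic c, 2 neighbours → 1 H
  atom 5: aromatic c, 2 neighbours → 1 H
  atom 6: aromatic c, 2 neighbours → 1 H
  atom 7: aromatic c, 3 neighbours → 0 H
  atom 8: aromatic c, 2 neighbours → 1 H
  atom 9: aromatic c, 2 neighbours → 1 H
  atom 10: aromatic c, 2 neighbours → 1 H
  atom 11: aromatic c, 2 neighbours → 1 H
  atom 12: aromatic c, 3 neighbours → 0 H
Totals → C:11, H:10, O:1.
In Hill order: C11H10O.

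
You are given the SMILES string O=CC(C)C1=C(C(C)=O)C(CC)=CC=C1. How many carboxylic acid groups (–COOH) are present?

0

Scan the SMILES for the carboxylic acid motif — none present.
Groups that are present: 1 aldehyde, 1 ketone.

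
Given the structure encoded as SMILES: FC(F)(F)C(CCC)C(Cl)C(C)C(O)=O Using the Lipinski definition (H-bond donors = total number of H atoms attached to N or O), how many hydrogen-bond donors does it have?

1

Donors: find every N or O and count the H atoms it carries.
  atom 14 (O): bond orders sum to 1 → 1 H
  atom 15 (O): bond orders sum to 2 → 0 H
Lipinski HBD = 1.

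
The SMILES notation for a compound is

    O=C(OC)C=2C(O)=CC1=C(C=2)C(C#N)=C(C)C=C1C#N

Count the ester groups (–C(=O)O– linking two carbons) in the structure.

1

The ester motif appears at heavy-atom position 2 in the SMILES.
Other groups present: 1 hydroxyl, 2 nitrile.
Ester count: 1.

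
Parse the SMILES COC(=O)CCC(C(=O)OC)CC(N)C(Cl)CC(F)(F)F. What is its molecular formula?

Walk through each heavy atom and fill implicit hydrogens from standard valence (C 4, N 3, O 2, S 2, halogen 1):
  atom 1: C, bond orders sum to 1 (valence 4) → 3 H
  atom 2: O, bond orders sum to 2 (valence 2) → 0 H
  atom 3: C, bond orders sum to 4 (valence 4) → 0 H
  atom 4: O, bond orders sum to 2 (valence 2) → 0 H
  atom 5: C, bond orders sum to 2 (valence 4) → 2 H
  atom 6: C, bond orders sum to 2 (valence 4) → 2 H
  atom 7: C, bond orders sum to 3 (valence 4) → 1 H
  atom 8: C, bond orders sum to 4 (valence 4) → 0 H
  atom 9: O, bond orders sum to 2 (valence 2) → 0 H
  atom 10: O, bond orders sum to 2 (valence 2) → 0 H
  atom 11: C, bond orders sum to 1 (valence 4) → 3 H
  atom 12: C, bond orders sum to 2 (valence 4) → 2 H
  atom 13: C, bond orders sum to 3 (valence 4) → 1 H
  atom 14: N, bond orders sum to 1 (valence 3) → 2 H
  atom 15: C, bond orders sum to 3 (valence 4) → 1 H
  atom 16: Cl (halogen, monovalent) → 0 H
  atom 17: C, bond orders sum to 2 (valence 4) → 2 H
  atom 18: C, bond orders sum to 4 (valence 4) → 0 H
  atom 19: F (halogen, monovalent) → 0 H
  atom 20: F (halogen, monovalent) → 0 H
  atom 21: F (halogen, monovalent) → 0 H
Totals → C:12, H:19, Cl:1, F:3, N:1, O:4.

C12H19ClF3NO4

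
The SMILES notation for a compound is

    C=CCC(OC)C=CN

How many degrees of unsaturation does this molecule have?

2

Molecular formula: C7H13NO.
DoU = (2C + 2 + N − H − X) / 2, where X is the halogen count and O/S are ignored.
    = (2·7 + 2 + 1 − 13 − 0) / 2 = 4 / 2 = 2.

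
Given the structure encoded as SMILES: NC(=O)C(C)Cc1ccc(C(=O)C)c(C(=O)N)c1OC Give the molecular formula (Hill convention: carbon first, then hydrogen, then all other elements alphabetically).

C14H18N2O4

Walk through each heavy atom and fill implicit hydrogens from standard valence (C 4, N 3, O 2, S 2, halogen 1); for lowercase aromatic atoms, an aromatic c carries 1 H when it has two neighbours and 0 H with three, and aromatic n carries 0 H:
  atom 1: N, bond orders sum to 1 (valence 3) → 2 H
  atom 2: C, bond orders sum to 4 (valence 4) → 0 H
  atom 3: O, bond orders sum to 2 (valence 2) → 0 H
  atom 4: C, bond orders sum to 3 (valence 4) → 1 H
  atom 5: C, bond orders sum to 1 (valence 4) → 3 H
  atom 6: C, bond orders sum to 2 (valence 4) → 2 H
  atom 7: aromatic c, 3 neighbours → 0 H
  atom 8: aromatic c, 2 neighbours → 1 H
  atom 9: aromatic c, 2 neighbours → 1 H
  atom 10: aromatic c, 3 neighbours → 0 H
  atom 11: C, bond orders sum to 4 (valence 4) → 0 H
  atom 12: O, bond orders sum to 2 (valence 2) → 0 H
  atom 13: C, bond orders sum to 1 (valence 4) → 3 H
  atom 14: aromatic c, 3 neighbours → 0 H
  atom 15: C, bond orders sum to 4 (valence 4) → 0 H
  atom 16: O, bond orders sum to 2 (valence 2) → 0 H
  atom 17: N, bond orders sum to 1 (valence 3) → 2 H
  atom 18: aromatic c, 3 neighbours → 0 H
  atom 19: O, bond orders sum to 2 (valence 2) → 0 H
  atom 20: C, bond orders sum to 1 (valence 4) → 3 H
Totals → C:14, H:18, N:2, O:4.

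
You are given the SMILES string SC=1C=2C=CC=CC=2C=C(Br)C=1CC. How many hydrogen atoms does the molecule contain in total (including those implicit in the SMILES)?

Walk through each heavy atom and fill implicit hydrogens from standard valence (C 4, N 3, O 2, S 2, halogen 1):
  atom 1: S, bond orders sum to 1 (valence 2) → 1 H
  atom 2: C, bond orders sum to 4 (valence 4) → 0 H
  atom 3: C, bond orders sum to 4 (valence 4) → 0 H
  atom 4: C, bond orders sum to 3 (valence 4) → 1 H
  atom 5: C, bond orders sum to 3 (valence 4) → 1 H
  atom 6: C, bond orders sum to 3 (valence 4) → 1 H
  atom 7: C, bond orders sum to 3 (valence 4) → 1 H
  atom 8: C, bond orders sum to 4 (valence 4) → 0 H
  atom 9: C, bond orders sum to 3 (valence 4) → 1 H
  atom 10: C, bond orders sum to 4 (valence 4) → 0 H
  atom 11: Br (halogen, monovalent) → 0 H
  atom 12: C, bond orders sum to 4 (valence 4) → 0 H
  atom 13: C, bond orders sum to 2 (valence 4) → 2 H
  atom 14: C, bond orders sum to 1 (valence 4) → 3 H
Total hydrogens: 11.

11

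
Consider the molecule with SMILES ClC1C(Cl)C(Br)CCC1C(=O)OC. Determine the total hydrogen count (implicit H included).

11

Walk through each heavy atom and fill implicit hydrogens from standard valence (C 4, N 3, O 2, S 2, halogen 1):
  atom 1: Cl (halogen, monovalent) → 0 H
  atom 2: C, bond orders sum to 3 (valence 4) → 1 H
  atom 3: C, bond orders sum to 3 (valence 4) → 1 H
  atom 4: Cl (halogen, monovalent) → 0 H
  atom 5: C, bond orders sum to 3 (valence 4) → 1 H
  atom 6: Br (halogen, monovalent) → 0 H
  atom 7: C, bond orders sum to 2 (valence 4) → 2 H
  atom 8: C, bond orders sum to 2 (valence 4) → 2 H
  atom 9: C, bond orders sum to 3 (valence 4) → 1 H
  atom 10: C, bond orders sum to 4 (valence 4) → 0 H
  atom 11: O, bond orders sum to 2 (valence 2) → 0 H
  atom 12: O, bond orders sum to 2 (valence 2) → 0 H
  atom 13: C, bond orders sum to 1 (valence 4) → 3 H
Total hydrogens: 11.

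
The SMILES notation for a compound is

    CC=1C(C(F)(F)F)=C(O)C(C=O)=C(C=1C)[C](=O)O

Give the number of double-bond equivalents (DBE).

6

Degree of unsaturation = (number of rings) + (number of π bonds).
Ring closures in the SMILES: 1.
π bonds: 5 double bonds (each 1 DoU) → 5 DoU from unsaturation.
Total DoU = 1 + 5 = 6.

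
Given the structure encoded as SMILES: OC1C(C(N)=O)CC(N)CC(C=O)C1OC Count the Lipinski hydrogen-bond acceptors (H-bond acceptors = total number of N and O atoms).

6

N atoms: 2; O atoms: 4.
Lipinski HBA = 2 + 4 = 6.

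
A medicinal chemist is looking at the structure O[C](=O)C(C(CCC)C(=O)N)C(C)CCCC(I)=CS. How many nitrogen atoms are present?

1

Scan the SMILES for N atoms (remember two-letter symbols like Cl and Br are single atoms).
Nitrogen count: 1.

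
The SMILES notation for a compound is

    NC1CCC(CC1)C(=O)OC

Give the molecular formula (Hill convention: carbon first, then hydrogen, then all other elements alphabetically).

Walk through each heavy atom and fill implicit hydrogens from standard valence (C 4, N 3, O 2, S 2, halogen 1):
  atom 1: N, bond orders sum to 1 (valence 3) → 2 H
  atom 2: C, bond orders sum to 3 (valence 4) → 1 H
  atom 3: C, bond orders sum to 2 (valence 4) → 2 H
  atom 4: C, bond orders sum to 2 (valence 4) → 2 H
  atom 5: C, bond orders sum to 3 (valence 4) → 1 H
  atom 6: C, bond orders sum to 2 (valence 4) → 2 H
  atom 7: C, bond orders sum to 2 (valence 4) → 2 H
  atom 8: C, bond orders sum to 4 (valence 4) → 0 H
  atom 9: O, bond orders sum to 2 (valence 2) → 0 H
  atom 10: O, bond orders sum to 2 (valence 2) → 0 H
  atom 11: C, bond orders sum to 1 (valence 4) → 3 H
Totals → C:8, H:15, N:1, O:2.
In Hill order: C8H15NO2.

C8H15NO2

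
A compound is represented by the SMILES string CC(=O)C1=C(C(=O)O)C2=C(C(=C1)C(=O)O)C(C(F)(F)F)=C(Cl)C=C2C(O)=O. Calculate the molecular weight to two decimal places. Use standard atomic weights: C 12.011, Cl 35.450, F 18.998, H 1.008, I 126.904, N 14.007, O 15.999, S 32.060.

404.68 g/mol

First, the molecular formula is C16H8ClF3O7 (counting implicit H from valence).
  C: 16 × 12.011 = 192.176
  Cl: 1 × 35.450 = 35.450
  F: 3 × 18.998 = 56.994
  H: 8 × 1.008 = 8.064
  O: 7 × 15.999 = 111.993
Sum: 16×12.011 + 1×35.450 + 3×18.998 + 8×1.008 + 7×15.999 = 404.677 → 404.68 g/mol.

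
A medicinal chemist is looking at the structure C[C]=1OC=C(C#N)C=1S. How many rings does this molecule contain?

1

In SMILES, each pair of matching ring-closure digits denotes one ring-closing bond; the number of such bonds equals the number of independent rings.
Ring-closure bonds here: 1.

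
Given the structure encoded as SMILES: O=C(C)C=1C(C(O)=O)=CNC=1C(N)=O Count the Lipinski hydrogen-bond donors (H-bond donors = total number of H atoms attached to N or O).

Donors: find every N or O and count the H atoms it carries.
  atom 1 (O): bond orders sum to 2 → 0 H
  atom 7 (O): bond orders sum to 1 → 1 H
  atom 8 (O): bond orders sum to 2 → 0 H
  atom 10 (N): bond orders sum to 2 → 1 H
  atom 13 (N): bond orders sum to 1 → 2 H
  atom 14 (O): bond orders sum to 2 → 0 H
Lipinski HBD = 4.

4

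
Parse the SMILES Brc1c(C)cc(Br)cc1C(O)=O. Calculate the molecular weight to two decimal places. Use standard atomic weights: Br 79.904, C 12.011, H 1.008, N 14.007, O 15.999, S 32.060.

293.94 g/mol

First, the molecular formula is C8H6Br2O2 (counting implicit H from valence).
  Br: 2 × 79.904 = 159.808
  C: 8 × 12.011 = 96.088
  H: 6 × 1.008 = 6.048
  O: 2 × 15.999 = 31.998
Sum: 2×79.904 + 8×12.011 + 6×1.008 + 2×15.999 = 293.942 → 293.94 g/mol.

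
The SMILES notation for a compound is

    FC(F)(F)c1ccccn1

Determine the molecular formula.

C6H4F3N

Walk through each heavy atom and fill implicit hydrogens from standard valence (C 4, N 3, O 2, S 2, halogen 1); for lowercase aromatic atoms, an aromatic c carries 1 H when it has two neighbours and 0 H with three, and aromatic n carries 0 H:
  atom 1: F (halogen, monovalent) → 0 H
  atom 2: C, bond orders sum to 4 (valence 4) → 0 H
  atom 3: F (halogen, monovalent) → 0 H
  atom 4: F (halogen, monovalent) → 0 H
  atom 5: aromatic c, 3 neighbours → 0 H
  atom 6: aromatic c, 2 neighbours → 1 H
  atom 7: aromatic c, 2 neighbours → 1 H
  atom 8: aromatic c, 2 neighbours → 1 H
  atom 9: aromatic c, 2 neighbours → 1 H
  atom 10: aromatic n, 2 neighbours → 0 H
Totals → C:6, H:4, F:3, N:1.
In Hill order: C6H4F3N.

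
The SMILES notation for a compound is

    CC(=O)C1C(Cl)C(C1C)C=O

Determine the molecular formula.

Walk through each heavy atom and fill implicit hydrogens from standard valence (C 4, N 3, O 2, S 2, halogen 1):
  atom 1: C, bond orders sum to 1 (valence 4) → 3 H
  atom 2: C, bond orders sum to 4 (valence 4) → 0 H
  atom 3: O, bond orders sum to 2 (valence 2) → 0 H
  atom 4: C, bond orders sum to 3 (valence 4) → 1 H
  atom 5: C, bond orders sum to 3 (valence 4) → 1 H
  atom 6: Cl (halogen, monovalent) → 0 H
  atom 7: C, bond orders sum to 3 (valence 4) → 1 H
  atom 8: C, bond orders sum to 3 (valence 4) → 1 H
  atom 9: C, bond orders sum to 1 (valence 4) → 3 H
  atom 10: C, bond orders sum to 3 (valence 4) → 1 H
  atom 11: O, bond orders sum to 2 (valence 2) → 0 H
Totals → C:8, H:11, Cl:1, O:2.

C8H11ClO2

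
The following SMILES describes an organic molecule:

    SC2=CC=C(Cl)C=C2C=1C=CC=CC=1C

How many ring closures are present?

2

In SMILES, each pair of matching ring-closure digits denotes one ring-closing bond; the number of such bonds equals the number of independent rings.
Ring-closure bonds here: 2.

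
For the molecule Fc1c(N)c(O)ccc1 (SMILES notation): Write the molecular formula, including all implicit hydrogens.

C6H6FNO

Walk through each heavy atom and fill implicit hydrogens from standard valence (C 4, N 3, O 2, S 2, halogen 1); for lowercase aromatic atoms, an aromatic c carries 1 H when it has two neighbours and 0 H with three, and aromatic n carries 0 H:
  atom 1: F (halogen, monovalent) → 0 H
  atom 2: aromatic c, 3 neighbours → 0 H
  atom 3: aromatic c, 3 neighbours → 0 H
  atom 4: N, bond orders sum to 1 (valence 3) → 2 H
  atom 5: aromatic c, 3 neighbours → 0 H
  atom 6: O, bond orders sum to 1 (valence 2) → 1 H
  atom 7: aromatic c, 2 neighbours → 1 H
  atom 8: aromatic c, 2 neighbours → 1 H
  atom 9: aromatic c, 2 neighbours → 1 H
Totals → C:6, H:6, F:1, N:1, O:1.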